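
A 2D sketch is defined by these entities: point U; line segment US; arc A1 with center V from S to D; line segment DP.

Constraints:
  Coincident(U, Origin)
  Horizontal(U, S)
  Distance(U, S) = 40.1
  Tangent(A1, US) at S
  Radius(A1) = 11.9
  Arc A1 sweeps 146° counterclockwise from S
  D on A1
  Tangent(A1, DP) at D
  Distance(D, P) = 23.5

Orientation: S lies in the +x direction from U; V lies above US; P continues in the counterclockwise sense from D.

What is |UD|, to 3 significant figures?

51.6

U is at the origin; U and S share the same y with |US| = 40.1 and S on the +x side, so S = (40.1, 0.00). The tangent condition forces VS to be normal to US, so V = S + (0, 11.9) = (40.1, 11.9). On A1, S sits at bearing -90° from V; a 146° counterclockwise sweep puts D at bearing 56°, so D = V + 11.9·(cos 56°, sin 56°) = (46.8, 21.8). Then |UD| = |D − U| = 51.6.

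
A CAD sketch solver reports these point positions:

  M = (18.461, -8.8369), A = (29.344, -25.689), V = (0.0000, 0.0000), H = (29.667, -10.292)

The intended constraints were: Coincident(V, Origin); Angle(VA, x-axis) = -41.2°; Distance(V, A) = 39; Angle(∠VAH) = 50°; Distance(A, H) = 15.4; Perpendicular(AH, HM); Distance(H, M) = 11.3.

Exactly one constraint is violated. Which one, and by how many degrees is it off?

Perpendicular(AH, HM) — off by 6.20°.

V = (0.00, 0.00) ✓; VA at -41.20° ✓; |VA| = 39.00 ✓; ∠VAH = 50.00° ✓; |AH| = 15.40 ✓; ∠(AH, HM) = 83.80° ✗; |HM| = 11.30 ✓.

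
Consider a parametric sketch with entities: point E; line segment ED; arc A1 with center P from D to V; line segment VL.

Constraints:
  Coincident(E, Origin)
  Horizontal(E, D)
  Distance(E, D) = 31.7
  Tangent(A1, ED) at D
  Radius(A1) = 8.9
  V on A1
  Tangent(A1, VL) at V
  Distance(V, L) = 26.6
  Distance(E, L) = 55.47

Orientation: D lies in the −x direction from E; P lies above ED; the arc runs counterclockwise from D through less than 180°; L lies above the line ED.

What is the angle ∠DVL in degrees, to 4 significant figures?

113.2°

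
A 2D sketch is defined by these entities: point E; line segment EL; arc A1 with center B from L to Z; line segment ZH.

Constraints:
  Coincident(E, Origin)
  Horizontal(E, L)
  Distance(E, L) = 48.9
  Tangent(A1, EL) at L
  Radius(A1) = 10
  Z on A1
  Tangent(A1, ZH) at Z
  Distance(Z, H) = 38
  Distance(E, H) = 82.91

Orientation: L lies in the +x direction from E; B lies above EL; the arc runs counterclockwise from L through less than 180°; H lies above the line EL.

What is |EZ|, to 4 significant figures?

58.66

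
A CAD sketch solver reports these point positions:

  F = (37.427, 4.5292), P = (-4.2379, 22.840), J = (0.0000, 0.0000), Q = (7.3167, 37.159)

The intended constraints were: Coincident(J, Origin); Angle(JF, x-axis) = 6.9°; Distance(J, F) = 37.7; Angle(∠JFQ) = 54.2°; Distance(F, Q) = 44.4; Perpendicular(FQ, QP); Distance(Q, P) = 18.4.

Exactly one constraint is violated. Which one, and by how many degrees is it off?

Perpendicular(FQ, QP) — off by 8.40°.

J = (0.00, 0.00) ✓; JF at 6.900° ✓; |JF| = 37.70 ✓; ∠JFQ = 54.20° ✓; |FQ| = 44.40 ✓; ∠(FQ, QP) = 98.40° ✗; |QP| = 18.40 ✓.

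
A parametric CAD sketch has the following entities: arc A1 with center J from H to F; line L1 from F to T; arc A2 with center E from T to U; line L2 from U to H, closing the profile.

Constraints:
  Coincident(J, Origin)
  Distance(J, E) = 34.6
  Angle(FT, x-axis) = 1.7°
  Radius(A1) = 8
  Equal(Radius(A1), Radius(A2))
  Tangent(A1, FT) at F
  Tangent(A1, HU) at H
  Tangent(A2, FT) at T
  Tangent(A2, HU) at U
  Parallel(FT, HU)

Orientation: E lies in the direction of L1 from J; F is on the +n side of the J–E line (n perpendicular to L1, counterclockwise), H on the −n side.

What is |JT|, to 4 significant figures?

35.51

Tangency of A1 to both parallel lines with radius 8.0 puts F and H at J ± 8.0·n: F = (-0.2373, 7.996), H = (0.2373, -7.996). Equal radii place T and U the same way about E: T = E + 8.0·n = (34.35, 9.023), U = E − 8.0·n = (34.82, -6.970). Then |JT| = |T − J| = 35.51.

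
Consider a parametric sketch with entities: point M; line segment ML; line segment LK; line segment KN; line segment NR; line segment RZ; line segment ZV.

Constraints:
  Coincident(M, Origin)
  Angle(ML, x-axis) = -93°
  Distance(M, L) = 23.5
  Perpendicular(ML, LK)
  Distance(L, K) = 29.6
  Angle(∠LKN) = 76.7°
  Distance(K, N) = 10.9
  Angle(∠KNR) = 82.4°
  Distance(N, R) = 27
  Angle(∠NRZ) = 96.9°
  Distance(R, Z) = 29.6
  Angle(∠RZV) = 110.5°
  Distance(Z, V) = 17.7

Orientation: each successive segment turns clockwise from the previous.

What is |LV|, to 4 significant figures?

39.92

∠NRZ = 96.9° gives RZ at -107.0° from the x-axis; with |RZ| = 29.6, Z = (-11.70, -50.70). ∠RZV = 110.5° gives ZV at -176.5° from the x-axis; with |ZV| = 17.7, V = (-29.37, -51.78). Then |LV| = |V − L| = 39.92.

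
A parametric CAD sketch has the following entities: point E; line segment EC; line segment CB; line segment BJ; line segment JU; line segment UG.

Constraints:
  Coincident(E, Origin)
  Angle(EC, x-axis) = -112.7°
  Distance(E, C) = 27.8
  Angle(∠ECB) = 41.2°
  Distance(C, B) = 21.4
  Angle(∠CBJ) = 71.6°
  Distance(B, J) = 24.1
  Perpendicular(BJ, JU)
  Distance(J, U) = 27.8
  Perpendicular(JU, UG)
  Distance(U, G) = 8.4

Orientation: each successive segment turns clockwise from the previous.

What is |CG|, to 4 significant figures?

11.67

BJ ⟂ JU, so JU runs at -89.90°; with |JU| = 27.8, U = (6.630, -33.11). JU ⟂ UG, so UG runs at -179.9°; with |UG| = 8.4, G = (-1.770, -33.12). Then |CG| = |G − C| = 11.67.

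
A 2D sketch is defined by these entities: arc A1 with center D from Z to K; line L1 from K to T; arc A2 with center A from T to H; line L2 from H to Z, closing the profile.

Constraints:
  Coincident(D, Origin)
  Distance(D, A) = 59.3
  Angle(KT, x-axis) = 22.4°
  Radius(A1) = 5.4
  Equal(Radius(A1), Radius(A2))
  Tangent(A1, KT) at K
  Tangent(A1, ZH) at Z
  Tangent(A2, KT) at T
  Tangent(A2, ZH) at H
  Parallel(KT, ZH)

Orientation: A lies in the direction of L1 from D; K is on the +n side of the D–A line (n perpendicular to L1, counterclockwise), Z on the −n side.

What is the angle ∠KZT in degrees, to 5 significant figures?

79.678°

The slot axis is L1's direction at 22.4°, so u = (cos 22.4°, sin 22.4°) = (0.92455, 0.38107) and n = (−sin 22.4°, cos 22.4°) = (-0.38107, 0.92455). D is at the origin and A lies 59.3 along u from D, so A = 59.3·u = (54.826, 22.597). Tangency of A1 to both parallel lines with radius 5.4 puts K and Z at D ± 5.4·n: K = (-2.0578, 4.9925), Z = (2.0578, -4.9925). Equal radii place T and H the same way about A: T = A + 5.4·n = (52.768, 27.590), H = A − 5.4·n = (56.883, 17.605). Then cos ∠KZT = ZK·ZT / (|ZK||ZT|), giving 79.678°.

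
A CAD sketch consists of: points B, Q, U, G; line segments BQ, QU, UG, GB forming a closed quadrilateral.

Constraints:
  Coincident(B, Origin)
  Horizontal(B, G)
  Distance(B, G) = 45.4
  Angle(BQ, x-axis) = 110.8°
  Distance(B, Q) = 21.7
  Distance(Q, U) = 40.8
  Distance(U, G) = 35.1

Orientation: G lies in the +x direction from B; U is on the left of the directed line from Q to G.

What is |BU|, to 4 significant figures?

44.89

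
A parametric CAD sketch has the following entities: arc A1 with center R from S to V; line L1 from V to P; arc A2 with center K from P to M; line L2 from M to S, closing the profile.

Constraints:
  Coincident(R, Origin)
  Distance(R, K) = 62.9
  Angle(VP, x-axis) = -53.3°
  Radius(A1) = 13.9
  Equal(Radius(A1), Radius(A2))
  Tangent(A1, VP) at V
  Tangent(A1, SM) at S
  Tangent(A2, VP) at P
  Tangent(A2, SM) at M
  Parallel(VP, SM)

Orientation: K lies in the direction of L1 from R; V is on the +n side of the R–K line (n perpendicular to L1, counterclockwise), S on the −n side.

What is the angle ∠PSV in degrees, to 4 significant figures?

66.16°

Tangency of A1 to both parallel lines with radius 13.9 puts V and S at R ± 13.9·n: V = (11.14, 8.307), S = (-11.14, -8.307). Equal radii place P and M the same way about K: P = K + 13.9·n = (48.74, -42.12), M = K − 13.9·n = (26.45, -58.74). Then cos ∠PSV = SP·SV / (|SP||SV|), giving 66.16°.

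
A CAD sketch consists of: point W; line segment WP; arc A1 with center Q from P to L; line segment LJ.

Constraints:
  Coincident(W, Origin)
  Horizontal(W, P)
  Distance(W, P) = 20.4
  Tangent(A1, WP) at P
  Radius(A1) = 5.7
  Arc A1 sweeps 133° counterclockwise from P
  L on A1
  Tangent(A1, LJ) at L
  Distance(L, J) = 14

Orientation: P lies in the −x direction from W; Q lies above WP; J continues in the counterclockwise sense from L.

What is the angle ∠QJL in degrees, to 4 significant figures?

22.15°

On A1, P sits at bearing -90° from Q; a 133° counterclockwise sweep puts L at bearing 43°, so L = Q + 5.7·(cos 43°, sin 43°) = (-16.23, 9.587). The tangent condition forces QL to be normal to LJ, so LJ runs along (−sin 43°, cos 43°); with |LJ| = 14.0, J = (-25.78, 19.83). Then cos ∠QJL = JQ·JL / (|JQ||JL|), giving 22.15°.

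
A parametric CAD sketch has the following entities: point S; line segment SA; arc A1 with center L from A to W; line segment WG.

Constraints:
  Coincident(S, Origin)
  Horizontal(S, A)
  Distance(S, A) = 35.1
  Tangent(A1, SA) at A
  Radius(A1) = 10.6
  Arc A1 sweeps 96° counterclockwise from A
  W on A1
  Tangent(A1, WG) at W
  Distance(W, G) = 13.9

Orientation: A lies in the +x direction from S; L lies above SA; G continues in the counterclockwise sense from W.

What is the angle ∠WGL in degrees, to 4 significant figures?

37.33°

S is at the origin; SA is horizontal with |SA| = 35.1 and A on the +x side, so A = (35.10, 0.000). The tangent condition forces LA to be normal to SA, so L = A + (0, 10.6) = (35.10, 10.60). On A1, A sits at bearing -90° from L; a 96° counterclockwise sweep puts W at bearing 6°, so W = L + 10.6·(cos 6°, sin 6°) = (45.64, 11.71). Since A1 is tangent to WG there, LW ⟂ WG, so WG runs along (−sin 6°, cos 6°); with |WG| = 13.9, G = (44.19, 25.53). Then cos ∠WGL = GW·GL / (|GW||GL|), giving 37.33°.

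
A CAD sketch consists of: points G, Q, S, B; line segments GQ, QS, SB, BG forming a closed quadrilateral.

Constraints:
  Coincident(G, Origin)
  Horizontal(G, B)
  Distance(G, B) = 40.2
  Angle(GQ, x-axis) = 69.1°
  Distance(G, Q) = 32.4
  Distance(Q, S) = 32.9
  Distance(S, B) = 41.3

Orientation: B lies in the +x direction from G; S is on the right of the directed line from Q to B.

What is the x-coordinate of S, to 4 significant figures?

-1.100

Checks: |QS| = 32.90 ✓; |SB| = 41.30 ✓.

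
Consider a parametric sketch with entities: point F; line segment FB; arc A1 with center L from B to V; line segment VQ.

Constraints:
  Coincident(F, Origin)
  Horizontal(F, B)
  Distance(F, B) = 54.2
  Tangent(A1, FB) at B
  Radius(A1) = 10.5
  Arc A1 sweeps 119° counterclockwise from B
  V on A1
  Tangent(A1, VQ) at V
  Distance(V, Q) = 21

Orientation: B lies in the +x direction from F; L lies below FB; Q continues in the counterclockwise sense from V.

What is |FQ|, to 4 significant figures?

64.81

F is at the origin; F and B share the same y with |FB| = 54.2 and B on the +x side, so B = (54.20, 0.000). Since A1 is tangent to FB there, LB ⟂ FB, so L = B + (0, -10.5) = (54.20, -10.50). On A1, B sits at bearing 90° from L; a 119° counterclockwise sweep puts V at bearing 209°, so V = L + 10.5·(cos 209°, sin 209°) = (45.02, -15.59). A1 meets VQ tangentially, so LV is at right angles to VQ, so VQ runs along (−sin 209°, cos 209°); with |VQ| = 21.0, Q = (55.20, -33.96). Then |FQ| = |Q − F| = 64.81.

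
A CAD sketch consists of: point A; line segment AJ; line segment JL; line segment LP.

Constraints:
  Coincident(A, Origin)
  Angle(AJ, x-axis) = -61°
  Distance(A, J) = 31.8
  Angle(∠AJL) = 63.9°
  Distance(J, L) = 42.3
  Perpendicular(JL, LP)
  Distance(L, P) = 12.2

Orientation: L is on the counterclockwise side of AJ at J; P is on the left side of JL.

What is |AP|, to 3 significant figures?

32.7

∠AJL = 63.9°, so JL runs at -61.0° + (180° − 63.9°) = 55.1° from the x-axis; with |JL| = 42.3, L = J + 42.3·(cos 55.1°, sin 55.1°) = (39.6, 6.88). JL is perpendicular to LP; with |LP| = 12.2 on the left of JL, P = L + 12.2·(-0.820, 0.572) = (29.6, 13.9). Then |AP| = |P − A| = 32.7.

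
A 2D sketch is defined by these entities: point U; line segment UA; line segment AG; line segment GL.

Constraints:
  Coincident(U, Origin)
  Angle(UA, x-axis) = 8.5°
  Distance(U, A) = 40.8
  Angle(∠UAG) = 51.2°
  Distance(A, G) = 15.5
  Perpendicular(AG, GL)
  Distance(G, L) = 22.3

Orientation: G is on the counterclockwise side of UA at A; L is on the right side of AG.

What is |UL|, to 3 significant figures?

55.0

∠UAG = 51.2°, so AG runs at 8.5° + (180° − 51.2°) = 137° from the x-axis; with |AG| = 15.5, G = A + 15.5·(cos 137°, sin 137°) = (29.0, 16.5). AG ⟂ GL; with |GL| = 22.3 on the right of AG, L = G + 22.3·(0.678, 0.735) = (44.1, 32.9). Then |UL| = |L − U| = 55.0.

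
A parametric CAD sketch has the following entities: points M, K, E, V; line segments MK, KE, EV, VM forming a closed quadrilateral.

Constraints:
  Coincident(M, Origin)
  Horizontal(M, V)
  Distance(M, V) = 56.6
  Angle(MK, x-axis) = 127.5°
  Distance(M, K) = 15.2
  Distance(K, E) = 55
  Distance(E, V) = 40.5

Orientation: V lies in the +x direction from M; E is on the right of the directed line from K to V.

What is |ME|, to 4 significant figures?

39.88

Checks: |KE| = 55.00 ✓; |EV| = 40.50 ✓.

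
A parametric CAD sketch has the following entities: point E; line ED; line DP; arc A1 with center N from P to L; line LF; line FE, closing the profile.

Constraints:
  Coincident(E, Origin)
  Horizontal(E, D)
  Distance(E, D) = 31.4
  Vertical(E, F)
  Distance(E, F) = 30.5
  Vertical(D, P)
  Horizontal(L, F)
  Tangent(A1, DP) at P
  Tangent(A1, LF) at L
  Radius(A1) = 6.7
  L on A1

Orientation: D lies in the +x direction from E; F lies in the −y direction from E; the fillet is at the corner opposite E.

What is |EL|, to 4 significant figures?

39.25

The virtual corner opposite E is at (31.40, -30.50). A1 meets DP tangentially, so NP is at right angles to DP and A1 meets LF tangentially, so NL is at right angles to LF, with radius 6.7, so the center N sits 6.7 in from both sides at N = (24.70, -23.80). That places the tangent points at P = (31.40, -23.80) on DP and L = (24.70, -30.50) on LF. Then |EL| = |L − E| = 39.25.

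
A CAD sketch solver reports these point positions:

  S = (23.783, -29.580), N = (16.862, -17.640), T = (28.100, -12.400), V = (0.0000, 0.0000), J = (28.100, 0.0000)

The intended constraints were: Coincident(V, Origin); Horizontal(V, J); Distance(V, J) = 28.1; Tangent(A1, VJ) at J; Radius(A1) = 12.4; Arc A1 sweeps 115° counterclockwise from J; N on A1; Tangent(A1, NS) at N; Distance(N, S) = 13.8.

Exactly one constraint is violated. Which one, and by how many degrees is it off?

Tangent(A1, NS) at N — off by 5.10°.

V = (0.00, 0.00) ✓; V.y = 0.00, J.y = 0.00 ✓; |VJ| = 28.10 ✓; ∠(TJ, JV) = 90.00° ✓; |TJ| = 12.40 ✓; bearing(T→N) − bearing(T→J) = 115.0° ✓; |TN| = 12.40 ✓; ∠(TN, NS) = 84.90° ✗; |NS| = 13.80 ✓.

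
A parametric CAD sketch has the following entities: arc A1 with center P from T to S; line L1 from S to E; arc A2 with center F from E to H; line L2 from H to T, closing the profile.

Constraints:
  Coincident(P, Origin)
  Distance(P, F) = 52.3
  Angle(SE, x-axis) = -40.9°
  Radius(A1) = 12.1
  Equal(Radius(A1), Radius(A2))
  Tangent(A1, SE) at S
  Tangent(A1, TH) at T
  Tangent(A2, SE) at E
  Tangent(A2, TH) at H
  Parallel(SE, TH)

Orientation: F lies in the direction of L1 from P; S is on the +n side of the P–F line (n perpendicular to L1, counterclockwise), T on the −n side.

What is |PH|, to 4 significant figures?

53.68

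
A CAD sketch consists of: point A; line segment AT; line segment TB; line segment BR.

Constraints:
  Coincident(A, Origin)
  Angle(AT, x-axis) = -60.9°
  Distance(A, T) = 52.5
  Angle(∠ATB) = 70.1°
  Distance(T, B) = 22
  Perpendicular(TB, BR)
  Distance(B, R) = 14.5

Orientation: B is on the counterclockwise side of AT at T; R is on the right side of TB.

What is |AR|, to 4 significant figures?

64.00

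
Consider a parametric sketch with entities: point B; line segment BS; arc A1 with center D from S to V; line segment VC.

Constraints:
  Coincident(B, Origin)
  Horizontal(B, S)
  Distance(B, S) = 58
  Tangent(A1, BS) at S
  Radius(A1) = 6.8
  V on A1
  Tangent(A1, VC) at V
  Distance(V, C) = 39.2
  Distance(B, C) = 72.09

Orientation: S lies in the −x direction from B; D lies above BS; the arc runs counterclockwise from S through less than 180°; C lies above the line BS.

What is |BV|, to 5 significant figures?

51.775

Checks: B = (0.00, 0.00) ✓; |DV| = 6.800 ✓; ∠(DV, VC) = 90.00° ✓; |VC| = 39.20 ✓; |BC| = 72.09 ✓.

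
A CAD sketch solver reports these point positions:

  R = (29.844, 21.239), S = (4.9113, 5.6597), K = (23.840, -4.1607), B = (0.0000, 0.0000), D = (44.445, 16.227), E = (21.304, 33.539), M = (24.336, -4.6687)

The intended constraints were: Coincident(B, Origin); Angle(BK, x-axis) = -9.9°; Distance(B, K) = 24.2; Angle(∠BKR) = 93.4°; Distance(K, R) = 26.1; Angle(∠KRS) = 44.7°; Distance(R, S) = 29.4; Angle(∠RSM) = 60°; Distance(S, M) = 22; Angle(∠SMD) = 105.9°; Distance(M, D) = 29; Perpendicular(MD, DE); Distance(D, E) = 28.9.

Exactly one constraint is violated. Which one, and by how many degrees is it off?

Perpendicular(MD, DE) — off by 7.10°.

B = (0.00, 0.00) ✓; BK at -9.900° ✓; |BK| = 24.20 ✓; ∠BKR = 93.40° ✓; |KR| = 26.10 ✓; ∠KRS = 44.70° ✓; |RS| = 29.40 ✓; ∠RSM = 60.00° ✓; |SM| = 22.00 ✓; ∠SMD = 105.9° ✓; |MD| = 29.00 ✓; ∠(MD, DE) = 97.10° ✗; |DE| = 28.90 ✓.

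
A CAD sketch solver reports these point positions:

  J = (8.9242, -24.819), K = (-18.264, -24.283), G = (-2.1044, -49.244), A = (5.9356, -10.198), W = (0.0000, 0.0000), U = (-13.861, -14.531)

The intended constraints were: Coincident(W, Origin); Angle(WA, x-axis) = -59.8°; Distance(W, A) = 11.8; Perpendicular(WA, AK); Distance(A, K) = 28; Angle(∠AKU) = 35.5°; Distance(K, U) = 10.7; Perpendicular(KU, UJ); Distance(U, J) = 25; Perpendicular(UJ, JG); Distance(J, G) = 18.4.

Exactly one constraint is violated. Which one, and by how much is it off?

Distance(J, G) = 18.4 — off by 8.40.

W = (0.00, 0.00) ✓; WA at -59.80° ✓; |WA| = 11.80 ✓; ∠(WA, AK) = 90.00° ✓; |AK| = 28.00 ✓; ∠AKU = 35.50° ✓; |KU| = 10.70 ✓; ∠(KU, UJ) = 90.00° ✓; |UJ| = 25.00 ✓; ∠(UJ, JG) = 90.00° ✓; |JG| = 26.80 ✗.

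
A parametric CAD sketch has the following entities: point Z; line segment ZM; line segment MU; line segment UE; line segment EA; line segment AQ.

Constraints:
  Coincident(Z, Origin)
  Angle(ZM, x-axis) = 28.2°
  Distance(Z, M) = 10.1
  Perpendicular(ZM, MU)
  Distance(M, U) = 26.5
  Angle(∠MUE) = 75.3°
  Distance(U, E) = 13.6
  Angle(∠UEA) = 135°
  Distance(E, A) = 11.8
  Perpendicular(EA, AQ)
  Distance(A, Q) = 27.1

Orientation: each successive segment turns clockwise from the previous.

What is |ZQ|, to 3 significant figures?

14.4

Z is at the origin; ZM runs at 28.2° with length 10.1, so M = (8.90, 4.77). The perpendicularity gives MU at right angles to ZM, so MU runs at -61.8°; with |MU| = 26.5, U = (21.4, -18.6). ∠MUE = 75.3° gives UE at -166° from the x-axis; with |UE| = 13.6, E = (8.20, -21.8). ∠UEA = 135.0° gives EA at 148° from the x-axis; with |EA| = 11.8, A = (-1.86, -15.6). The perpendicularity gives AQ at right angles to EA, so AQ runs at 58.5°; with |AQ| = 27.1, Q = (12.3, 7.52). Then |ZQ| = |Q − Z| = 14.4.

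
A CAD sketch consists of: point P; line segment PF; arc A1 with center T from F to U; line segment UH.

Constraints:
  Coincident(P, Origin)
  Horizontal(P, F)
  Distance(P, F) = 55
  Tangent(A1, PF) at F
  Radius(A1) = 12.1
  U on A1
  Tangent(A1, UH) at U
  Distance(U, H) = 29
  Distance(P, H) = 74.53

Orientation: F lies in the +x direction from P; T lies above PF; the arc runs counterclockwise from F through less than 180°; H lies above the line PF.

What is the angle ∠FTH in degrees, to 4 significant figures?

169.2°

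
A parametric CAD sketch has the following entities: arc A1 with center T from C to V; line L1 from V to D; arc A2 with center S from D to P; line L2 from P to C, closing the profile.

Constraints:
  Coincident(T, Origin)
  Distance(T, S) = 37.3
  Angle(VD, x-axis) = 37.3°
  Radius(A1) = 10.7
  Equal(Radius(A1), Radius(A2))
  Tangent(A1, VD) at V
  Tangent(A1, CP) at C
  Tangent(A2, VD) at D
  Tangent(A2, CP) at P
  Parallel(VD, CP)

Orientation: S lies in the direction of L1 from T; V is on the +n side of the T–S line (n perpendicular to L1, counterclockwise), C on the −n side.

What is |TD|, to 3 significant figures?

38.8

Tangency of A1 to both parallel lines with radius 10.7 puts V and C at T ± 10.7·n: V = (-6.48, 8.51), C = (6.48, -8.51). Equal radii place D and P the same way about S: D = S + 10.7·n = (23.2, 31.1), P = S − 10.7·n = (36.2, 14.1). Then |TD| = |D − T| = 38.8.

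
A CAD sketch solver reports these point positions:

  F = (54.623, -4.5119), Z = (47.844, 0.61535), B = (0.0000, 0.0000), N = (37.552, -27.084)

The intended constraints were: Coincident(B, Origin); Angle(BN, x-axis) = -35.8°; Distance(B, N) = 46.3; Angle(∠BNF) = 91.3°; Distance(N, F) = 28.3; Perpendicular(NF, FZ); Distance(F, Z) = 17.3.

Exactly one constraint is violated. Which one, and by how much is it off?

Distance(F, Z) = 17.3 — off by 8.80.

B = (0.00, 0.00) ✓; BN at -35.80° ✓; |BN| = 46.30 ✓; ∠BNF = 91.30° ✓; |NF| = 28.30 ✓; ∠(NF, FZ) = 90.00° ✓; |FZ| = 8.500 ✗.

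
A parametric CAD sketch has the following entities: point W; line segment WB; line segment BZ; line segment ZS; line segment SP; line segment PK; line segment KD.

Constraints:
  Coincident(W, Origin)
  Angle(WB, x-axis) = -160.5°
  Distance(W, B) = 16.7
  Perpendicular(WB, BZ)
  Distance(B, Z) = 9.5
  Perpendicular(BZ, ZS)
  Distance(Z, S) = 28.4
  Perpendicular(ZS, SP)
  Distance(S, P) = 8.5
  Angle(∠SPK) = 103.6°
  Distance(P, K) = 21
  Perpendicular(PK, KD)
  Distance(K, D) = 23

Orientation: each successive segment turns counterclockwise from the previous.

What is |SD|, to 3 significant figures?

27.3

W is at the origin; WB runs at -160.5° with length 16.7, so B = (-15.7, -5.57). The perpendicularity gives BZ at right angles to WB, so BZ runs at -70.5°; with |BZ| = 9.5, Z = (-12.6, -14.5). BZ ⟂ ZS, so ZS runs at 19.5°; with |ZS| = 28.4, S = (14.2, -5.05). ZS ⟂ SP, so SP runs at 110°; with |SP| = 8.5, P = (11.4, 2.96). ∠SPK = 103.6° gives PK at -174° from the x-axis; with |PK| = 21.0, K = (-9.53, 0.804). PK ⟂ KD, so KD runs at -84.1°; with |KD| = 23.0, D = (-7.16, -22.1). Then |SD| = |D − S| = 27.3.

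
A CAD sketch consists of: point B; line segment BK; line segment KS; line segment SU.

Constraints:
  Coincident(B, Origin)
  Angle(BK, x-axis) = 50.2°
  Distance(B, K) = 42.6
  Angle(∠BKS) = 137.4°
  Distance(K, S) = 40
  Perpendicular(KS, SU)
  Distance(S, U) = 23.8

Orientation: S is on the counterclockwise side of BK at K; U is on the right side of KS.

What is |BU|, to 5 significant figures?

88.670

∠BKS = 137.4°, so KS runs at 50.2° + (180° − 137.4°) = 92.800° from the x-axis; with |KS| = 40.0, S = K + 40.0·(cos 92.800°, sin 92.800°) = (25.315, 72.681). KS is perpendicular to SU; with |SU| = 23.8 on the right of KS, U = S + 23.8·(0.99881, 0.048850) = (49.086, 73.844). Then |BU| = |U − B| = 88.670.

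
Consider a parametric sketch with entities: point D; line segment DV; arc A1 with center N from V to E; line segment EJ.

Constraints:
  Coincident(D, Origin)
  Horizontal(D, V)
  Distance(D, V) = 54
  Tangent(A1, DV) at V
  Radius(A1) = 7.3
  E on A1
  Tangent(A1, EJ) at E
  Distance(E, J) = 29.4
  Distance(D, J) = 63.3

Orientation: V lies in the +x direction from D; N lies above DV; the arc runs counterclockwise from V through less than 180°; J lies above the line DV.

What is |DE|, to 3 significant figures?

61.7

Checks: |NE| = 7.300 ✓; ∠(NE, EJ) = 90.00° ✓; |EJ| = 29.40 ✓; |DJ| = 63.30 ✓.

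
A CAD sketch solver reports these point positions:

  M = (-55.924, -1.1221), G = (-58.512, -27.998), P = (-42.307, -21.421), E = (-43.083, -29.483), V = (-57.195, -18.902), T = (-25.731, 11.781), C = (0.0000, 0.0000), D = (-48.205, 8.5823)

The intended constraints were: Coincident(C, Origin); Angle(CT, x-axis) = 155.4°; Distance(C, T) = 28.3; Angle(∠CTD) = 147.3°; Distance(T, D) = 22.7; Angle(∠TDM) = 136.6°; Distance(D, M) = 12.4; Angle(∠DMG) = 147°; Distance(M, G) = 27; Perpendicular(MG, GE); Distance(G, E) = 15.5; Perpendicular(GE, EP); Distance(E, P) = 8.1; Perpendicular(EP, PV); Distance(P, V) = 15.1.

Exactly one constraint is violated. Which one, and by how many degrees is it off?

Perpendicular(EP, PV) — off by 4.11°.

C = (0.00, 0.00) ✓; CT at 155.4° ✓; |CT| = 28.30 ✓; ∠CTD = 147.3° ✓; |TD| = 22.70 ✓; ∠TDM = 136.6° ✓; |DM| = 12.40 ✓; ∠DMG = 147.0° ✓; |MG| = 27.00 ✓; ∠(MG, GE) = 90.00° ✓; |GE| = 15.50 ✓; ∠(GE, EP) = 90.00° ✓; |EP| = 8.099 ✓; ∠(EP, PV) = 85.89° ✗; |PV| = 15.10 ✓.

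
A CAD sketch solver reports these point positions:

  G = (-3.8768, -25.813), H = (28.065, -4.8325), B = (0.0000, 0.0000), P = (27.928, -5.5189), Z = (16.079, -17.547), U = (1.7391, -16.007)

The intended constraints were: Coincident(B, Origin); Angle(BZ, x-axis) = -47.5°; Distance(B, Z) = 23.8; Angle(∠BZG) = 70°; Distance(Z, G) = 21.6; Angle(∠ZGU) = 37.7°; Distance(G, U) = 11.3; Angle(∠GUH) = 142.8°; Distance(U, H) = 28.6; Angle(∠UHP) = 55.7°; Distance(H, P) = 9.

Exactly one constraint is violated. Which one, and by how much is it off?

Distance(H, P) = 9 — off by 8.30.

B = (0.00, 0.00) ✓; BZ at -47.50° ✓; |BZ| = 23.80 ✓; ∠BZG = 70.00° ✓; |ZG| = 21.60 ✓; ∠ZGU = 37.70° ✓; |GU| = 11.30 ✓; ∠GUH = 142.8° ✓; |UH| = 28.60 ✓; ∠UHP = 55.71° ✓; |HP| = 0.6999 ✗.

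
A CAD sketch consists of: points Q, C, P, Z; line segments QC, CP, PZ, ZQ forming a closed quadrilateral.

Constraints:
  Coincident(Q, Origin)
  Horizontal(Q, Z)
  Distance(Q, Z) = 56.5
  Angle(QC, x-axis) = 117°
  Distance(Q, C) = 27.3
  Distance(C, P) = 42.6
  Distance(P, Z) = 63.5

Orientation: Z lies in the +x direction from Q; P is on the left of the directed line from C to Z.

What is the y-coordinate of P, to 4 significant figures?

51.97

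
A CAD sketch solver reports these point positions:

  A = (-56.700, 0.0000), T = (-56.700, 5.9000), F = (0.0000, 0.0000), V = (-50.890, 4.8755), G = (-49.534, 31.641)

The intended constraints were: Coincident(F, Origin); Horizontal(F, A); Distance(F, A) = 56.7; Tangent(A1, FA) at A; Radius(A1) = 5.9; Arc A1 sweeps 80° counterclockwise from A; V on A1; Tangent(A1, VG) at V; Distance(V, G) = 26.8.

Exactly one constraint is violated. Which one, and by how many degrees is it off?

Tangent(A1, VG) at V — off by 7.10°.

F = (0.00, 0.00) ✓; F.y = 0.00, A.y = 0.00 ✓; |FA| = 56.70 ✓; ∠(TA, AF) = 90.00° ✓; |TA| = 5.900 ✓; bearing(T→V) − bearing(T→A) = 80.00° ✓; |TV| = 5.900 ✓; ∠(TV, VG) = 82.90° ✗; |VG| = 26.80 ✓.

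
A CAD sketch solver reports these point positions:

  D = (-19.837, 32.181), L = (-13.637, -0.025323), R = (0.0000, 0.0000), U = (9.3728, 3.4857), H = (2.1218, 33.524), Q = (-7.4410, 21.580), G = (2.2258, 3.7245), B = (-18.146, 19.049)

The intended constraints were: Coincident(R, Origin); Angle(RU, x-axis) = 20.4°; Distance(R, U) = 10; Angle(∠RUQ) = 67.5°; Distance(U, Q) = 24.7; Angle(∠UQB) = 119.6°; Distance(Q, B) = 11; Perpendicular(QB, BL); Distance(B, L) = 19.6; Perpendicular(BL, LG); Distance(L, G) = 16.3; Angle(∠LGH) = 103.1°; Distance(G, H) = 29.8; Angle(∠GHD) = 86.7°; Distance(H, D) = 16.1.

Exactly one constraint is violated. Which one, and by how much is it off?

Distance(H, D) = 16.1 — off by 5.90.

R = (0.00, 0.00) ✓; RU at 20.40° ✓; |RU| = 10.00 ✓; ∠RUQ = 67.50° ✓; |UQ| = 24.70 ✓; ∠UQB = 119.6° ✓; |QB| = 11.00 ✓; ∠(QB, BL) = 90.00° ✓; |BL| = 19.60 ✓; ∠(BL, LG) = 90.00° ✓; |LG| = 16.30 ✓; ∠LGH = 103.1° ✓; |GH| = 29.80 ✓; ∠GHD = 86.70° ✓; |HD| = 22.00 ✗.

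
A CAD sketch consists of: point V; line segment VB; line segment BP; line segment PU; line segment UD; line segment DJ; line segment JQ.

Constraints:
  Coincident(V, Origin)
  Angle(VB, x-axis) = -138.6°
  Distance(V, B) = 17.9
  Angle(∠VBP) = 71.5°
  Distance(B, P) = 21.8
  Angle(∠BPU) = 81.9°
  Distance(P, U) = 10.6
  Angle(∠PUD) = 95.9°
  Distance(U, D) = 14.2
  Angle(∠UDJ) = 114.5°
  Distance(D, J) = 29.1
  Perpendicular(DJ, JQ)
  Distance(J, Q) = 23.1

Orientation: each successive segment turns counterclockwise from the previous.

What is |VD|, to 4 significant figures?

7.039

V is at the origin; VB runs at -138.6° with length 17.9, so B = (-13.43, -11.84). ∠VBP = 71.5° gives BP at -30.10° from the x-axis; with |BP| = 21.8, P = (5.433, -22.77). ∠BPU = 81.9° gives PU at 68.00° from the x-axis; with |PU| = 10.6, U = (9.404, -12.94). ∠PUD = 95.9° gives UD at 152.1° from the x-axis; with |UD| = 14.2, D = (-3.145, -6.298). Then |VD| = |D − V| = 7.039.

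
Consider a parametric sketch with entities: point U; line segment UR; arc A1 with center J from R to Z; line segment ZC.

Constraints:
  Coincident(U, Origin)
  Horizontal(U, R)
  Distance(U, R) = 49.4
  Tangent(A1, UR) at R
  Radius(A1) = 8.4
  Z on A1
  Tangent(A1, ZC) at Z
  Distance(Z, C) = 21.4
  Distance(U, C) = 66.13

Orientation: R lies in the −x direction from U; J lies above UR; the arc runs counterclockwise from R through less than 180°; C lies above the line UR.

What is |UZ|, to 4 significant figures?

46.05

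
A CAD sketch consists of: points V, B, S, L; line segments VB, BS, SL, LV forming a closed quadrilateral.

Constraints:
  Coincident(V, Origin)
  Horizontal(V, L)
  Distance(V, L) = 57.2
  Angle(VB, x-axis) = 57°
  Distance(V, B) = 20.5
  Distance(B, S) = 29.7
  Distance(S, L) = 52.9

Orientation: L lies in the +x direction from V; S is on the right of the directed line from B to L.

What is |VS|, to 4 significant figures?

13.27

Checks: |BS| = 29.70 ✓; |SL| = 52.90 ✓.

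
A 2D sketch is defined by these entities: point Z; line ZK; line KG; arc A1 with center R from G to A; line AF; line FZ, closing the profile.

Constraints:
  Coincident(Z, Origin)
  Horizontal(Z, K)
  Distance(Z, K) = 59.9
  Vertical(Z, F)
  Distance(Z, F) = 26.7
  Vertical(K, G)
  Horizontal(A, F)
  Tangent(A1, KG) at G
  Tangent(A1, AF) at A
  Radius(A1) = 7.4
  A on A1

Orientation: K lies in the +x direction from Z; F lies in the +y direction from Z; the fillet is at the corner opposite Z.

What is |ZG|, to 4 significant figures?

62.93

The virtual corner opposite Z is at (59.90, 26.70). The tangent condition forces RG to be normal to KG and the tangent condition forces RA to be normal to AF, with radius 7.4, so the center R sits 7.4 in from both sides at R = (52.50, 19.30). That places the tangent points at G = (59.90, 19.30) on KG and A = (52.50, 26.70) on AF. Then |ZG| = |G − Z| = 62.93.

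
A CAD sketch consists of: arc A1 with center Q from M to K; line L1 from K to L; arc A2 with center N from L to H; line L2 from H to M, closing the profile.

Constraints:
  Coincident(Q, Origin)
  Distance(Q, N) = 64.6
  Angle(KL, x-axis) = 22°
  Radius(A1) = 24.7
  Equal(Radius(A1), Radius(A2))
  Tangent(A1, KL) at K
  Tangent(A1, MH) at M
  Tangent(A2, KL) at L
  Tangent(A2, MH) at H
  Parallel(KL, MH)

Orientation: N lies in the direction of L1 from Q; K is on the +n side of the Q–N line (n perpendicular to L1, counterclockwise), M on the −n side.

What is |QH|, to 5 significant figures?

69.161

Tangency of A1 to both parallel lines with radius 24.7 puts K and M at Q ± 24.7·n: K = (-9.2528, 22.901), M = (9.2528, -22.901). Equal radii place L and H the same way about N: L = N + 24.7·n = (50.643, 47.101), H = N − 24.7·n = (69.149, 1.2981). Then |QH| = |H − Q| = 69.161.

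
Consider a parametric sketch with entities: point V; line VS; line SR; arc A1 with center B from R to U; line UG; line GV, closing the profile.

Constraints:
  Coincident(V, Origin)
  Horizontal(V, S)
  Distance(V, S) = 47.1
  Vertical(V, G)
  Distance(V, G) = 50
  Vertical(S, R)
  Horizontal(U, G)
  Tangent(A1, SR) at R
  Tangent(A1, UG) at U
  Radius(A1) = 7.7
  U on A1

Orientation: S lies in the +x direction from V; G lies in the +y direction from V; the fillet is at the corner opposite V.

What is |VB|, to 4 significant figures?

57.81

V is at the origin; VS is horizontal with |VS| = 47.1 and S on the +x side, so S = (47.10, 0.000). VG is vertical with |VG| = 50.0 and G on the +y side, so G = (0.000, 50.00). The virtual corner opposite V is at (47.10, 50.00). A1 meets SR tangentially, so BR is at right angles to SR and tangency of A1 to UG means the radius BU is perpendicular to UG, with radius 7.7, so the center B sits 7.7 in from both sides at B = (39.40, 42.30). Then |VB| = |B − V| = 57.81.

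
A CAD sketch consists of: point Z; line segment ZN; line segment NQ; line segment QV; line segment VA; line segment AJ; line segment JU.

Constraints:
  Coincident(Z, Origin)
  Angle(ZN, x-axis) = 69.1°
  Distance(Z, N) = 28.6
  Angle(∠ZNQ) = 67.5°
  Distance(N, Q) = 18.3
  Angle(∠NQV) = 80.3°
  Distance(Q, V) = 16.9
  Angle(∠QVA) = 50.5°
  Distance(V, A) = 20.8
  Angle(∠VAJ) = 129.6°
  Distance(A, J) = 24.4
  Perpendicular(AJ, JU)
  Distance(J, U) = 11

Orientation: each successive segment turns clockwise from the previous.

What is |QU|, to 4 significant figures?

21.37

∠VAJ = 129.6° gives AJ at 37.00° from the x-axis; with |AJ| = 24.4, J = (30.41, 39.46). AJ is perpendicular to JU, so JU runs at -53.00°; with |JU| = 11.0, U = (37.03, 30.68). Then |QU| = |U − Q| = 21.37.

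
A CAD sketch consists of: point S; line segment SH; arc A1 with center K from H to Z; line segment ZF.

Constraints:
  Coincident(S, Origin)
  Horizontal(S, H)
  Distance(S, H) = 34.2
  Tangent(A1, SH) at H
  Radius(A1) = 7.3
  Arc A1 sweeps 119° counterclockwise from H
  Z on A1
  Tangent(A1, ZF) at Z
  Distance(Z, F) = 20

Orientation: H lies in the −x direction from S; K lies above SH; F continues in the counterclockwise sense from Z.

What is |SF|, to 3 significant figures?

47.0

S is at the origin; SH is horizontal with |SH| = 34.2 and H on the −x side, so H = (-34.2, 0.00). The tangent condition forces KH to be normal to SH, so K = H + (0, 7.3) = (-34.2, 7.30). On A1, H sits at bearing -90° from K; a 119° counterclockwise sweep puts Z at bearing 29°, so Z = K + 7.3·(cos 29°, sin 29°) = (-27.8, 10.8). Tangency of A1 to ZF means the radius KZ is perpendicular to ZF, so ZF runs along (−sin 29°, cos 29°); with |ZF| = 20.0, F = (-37.5, 28.3). Then |SF| = |F − S| = 47.0.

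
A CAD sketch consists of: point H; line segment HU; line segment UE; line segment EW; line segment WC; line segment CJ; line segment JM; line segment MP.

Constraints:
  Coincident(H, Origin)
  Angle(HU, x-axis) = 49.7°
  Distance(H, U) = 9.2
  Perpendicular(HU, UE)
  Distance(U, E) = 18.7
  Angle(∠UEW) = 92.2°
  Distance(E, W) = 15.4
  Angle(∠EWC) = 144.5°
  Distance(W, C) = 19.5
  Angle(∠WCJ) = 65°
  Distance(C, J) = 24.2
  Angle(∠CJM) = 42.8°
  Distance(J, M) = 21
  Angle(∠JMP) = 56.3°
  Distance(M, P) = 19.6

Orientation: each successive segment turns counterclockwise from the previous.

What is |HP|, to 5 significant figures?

20.356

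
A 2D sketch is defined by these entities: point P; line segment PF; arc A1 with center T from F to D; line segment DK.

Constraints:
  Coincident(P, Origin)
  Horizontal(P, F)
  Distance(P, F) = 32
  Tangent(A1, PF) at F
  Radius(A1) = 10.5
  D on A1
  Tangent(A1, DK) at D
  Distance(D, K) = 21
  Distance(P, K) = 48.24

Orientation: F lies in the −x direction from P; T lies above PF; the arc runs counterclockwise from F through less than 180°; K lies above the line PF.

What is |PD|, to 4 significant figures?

28.19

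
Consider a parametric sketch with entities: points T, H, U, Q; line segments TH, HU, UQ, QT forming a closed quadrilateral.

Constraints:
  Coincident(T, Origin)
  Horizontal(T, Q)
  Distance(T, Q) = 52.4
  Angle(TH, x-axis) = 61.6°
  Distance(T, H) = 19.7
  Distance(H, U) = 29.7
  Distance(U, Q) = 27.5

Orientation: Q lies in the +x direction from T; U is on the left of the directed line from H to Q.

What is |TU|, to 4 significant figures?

45.09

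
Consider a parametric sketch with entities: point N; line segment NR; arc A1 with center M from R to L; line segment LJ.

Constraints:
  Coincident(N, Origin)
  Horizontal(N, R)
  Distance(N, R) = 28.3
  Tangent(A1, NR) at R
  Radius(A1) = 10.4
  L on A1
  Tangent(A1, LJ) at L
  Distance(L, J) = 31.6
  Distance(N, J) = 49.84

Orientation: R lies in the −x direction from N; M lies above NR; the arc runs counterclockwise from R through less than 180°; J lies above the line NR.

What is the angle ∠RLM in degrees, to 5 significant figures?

39.231°

Checks: |ML| = 10.40 ✓; ∠(ML, LJ) = 90.00° ✓; |LJ| = 31.60 ✓; |NJ| = 49.84 ✓.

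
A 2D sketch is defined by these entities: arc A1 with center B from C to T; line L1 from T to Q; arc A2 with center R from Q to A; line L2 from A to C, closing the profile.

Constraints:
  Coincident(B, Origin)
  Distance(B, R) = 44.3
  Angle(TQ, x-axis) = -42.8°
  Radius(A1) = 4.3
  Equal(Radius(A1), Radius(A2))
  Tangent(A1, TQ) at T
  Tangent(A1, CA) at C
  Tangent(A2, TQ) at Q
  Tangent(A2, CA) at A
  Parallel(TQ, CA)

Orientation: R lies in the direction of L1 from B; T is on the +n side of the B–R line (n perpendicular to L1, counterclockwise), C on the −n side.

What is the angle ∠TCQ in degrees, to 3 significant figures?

79.0°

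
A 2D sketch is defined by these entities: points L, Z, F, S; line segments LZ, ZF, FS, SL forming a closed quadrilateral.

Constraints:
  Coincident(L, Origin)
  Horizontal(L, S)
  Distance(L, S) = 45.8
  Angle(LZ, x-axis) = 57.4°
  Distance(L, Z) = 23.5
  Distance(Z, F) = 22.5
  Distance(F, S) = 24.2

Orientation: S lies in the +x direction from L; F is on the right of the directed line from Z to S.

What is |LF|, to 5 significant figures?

21.631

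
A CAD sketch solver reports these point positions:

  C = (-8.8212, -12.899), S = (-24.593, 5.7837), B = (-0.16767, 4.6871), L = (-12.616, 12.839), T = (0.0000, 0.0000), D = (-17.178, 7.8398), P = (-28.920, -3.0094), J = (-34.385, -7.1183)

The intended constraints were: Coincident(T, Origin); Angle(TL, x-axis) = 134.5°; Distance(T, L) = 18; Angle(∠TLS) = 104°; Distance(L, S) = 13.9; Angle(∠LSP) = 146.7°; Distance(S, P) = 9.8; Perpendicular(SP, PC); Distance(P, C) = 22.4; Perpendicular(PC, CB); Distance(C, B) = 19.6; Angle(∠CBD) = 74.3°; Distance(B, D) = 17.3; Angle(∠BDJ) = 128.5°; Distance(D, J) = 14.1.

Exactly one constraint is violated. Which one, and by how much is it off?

Distance(D, J) = 14.1 — off by 8.70.

T = (0.00, 0.00) ✓; TL at 134.5° ✓; |TL| = 18.00 ✓; ∠TLS = 104.0° ✓; |LS| = 13.90 ✓; ∠LSP = 146.7° ✓; |SP| = 9.800 ✓; ∠(SP, PC) = 90.00° ✓; |PC| = 22.40 ✓; ∠(PC, CB) = 90.00° ✓; |CB| = 19.60 ✓; ∠CBD = 74.30° ✓; |BD| = 17.30 ✓; ∠BDJ = 128.5° ✓; |DJ| = 22.80 ✗.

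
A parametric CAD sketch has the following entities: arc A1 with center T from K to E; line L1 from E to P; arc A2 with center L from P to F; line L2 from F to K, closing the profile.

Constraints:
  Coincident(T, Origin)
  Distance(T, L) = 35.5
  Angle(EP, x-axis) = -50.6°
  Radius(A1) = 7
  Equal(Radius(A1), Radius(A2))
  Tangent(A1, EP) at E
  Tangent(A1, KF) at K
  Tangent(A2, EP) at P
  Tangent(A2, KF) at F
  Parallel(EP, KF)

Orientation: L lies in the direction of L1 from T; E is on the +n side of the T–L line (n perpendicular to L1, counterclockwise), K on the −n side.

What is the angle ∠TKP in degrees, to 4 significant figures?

68.48°

The slot axis is L1's direction at -50.6°, so u = (cos -50.6°, sin -50.6°) = (0.6347, -0.7727) and n = (−sin -50.6°, cos -50.6°) = (0.7727, 0.6347). T is at the origin and L lies 35.5 along u from T, so L = 35.5·u = (22.53, -27.43). Tangency of A1 to both parallel lines with radius 7.0 puts E and K at T ± 7.0·n: E = (5.409, 4.443), K = (-5.409, -4.443). Equal radii place P and F the same way about L: P = L + 7.0·n = (27.94, -22.99), F = L − 7.0·n = (17.12, -31.88). Then cos ∠TKP = KT·KP / (|KT||KP|), giving 68.48°.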